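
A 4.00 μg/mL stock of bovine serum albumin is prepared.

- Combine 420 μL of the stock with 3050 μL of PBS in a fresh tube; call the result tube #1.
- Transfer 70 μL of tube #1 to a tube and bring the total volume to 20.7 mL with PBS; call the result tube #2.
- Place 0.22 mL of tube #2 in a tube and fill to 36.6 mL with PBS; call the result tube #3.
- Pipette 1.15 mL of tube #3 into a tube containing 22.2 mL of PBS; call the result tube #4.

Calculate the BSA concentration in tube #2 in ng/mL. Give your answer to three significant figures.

1.64 ng/mL

Step 1: 420 μL + 3050 μL = 3470 μL total → factor 3470/420 = 8.2619
Step 2: 70 μL brought to 20.7 mL → factor 20700/70 = 295.71
Dilution factor through tube #2 = 8.2619 × 295.71 = 2443.2
[tube #2] = 4.00 μg/mL / 2443.2 = 0.001637 μg/mL = 1.64 ng/mL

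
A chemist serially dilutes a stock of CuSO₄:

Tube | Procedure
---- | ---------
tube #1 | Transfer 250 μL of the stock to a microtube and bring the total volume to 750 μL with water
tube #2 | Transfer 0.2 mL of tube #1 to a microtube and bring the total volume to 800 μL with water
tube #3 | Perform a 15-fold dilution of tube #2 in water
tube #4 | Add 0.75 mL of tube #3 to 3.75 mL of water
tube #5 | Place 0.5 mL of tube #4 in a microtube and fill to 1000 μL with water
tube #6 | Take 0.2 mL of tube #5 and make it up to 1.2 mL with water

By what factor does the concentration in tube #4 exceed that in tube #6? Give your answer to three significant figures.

Step 1: 250 μL brought to 750 μL → factor 750/250 = 3
Step 2: 0.2 mL brought to 800 μL → factor 0.8/0.2 = 4
Step 3: 15-fold → factor 15
Step 4: 0.75 mL + 3.75 mL = 4.5 mL total → factor 4.5/0.75 = 6
Step 5: 0.5 mL brought to 1000 μL → factor 1/0.5 = 2
Step 6: 0.2 mL brought to 1.2 mL → factor 1.2/0.2 = 6
Dilution factor to tube #4 = 1080; to tube #6 = 12960
[tube #4]/[tube #6] = (factor to tube #6)/(factor to tube #4) = 12960/1080 = 12.0

12.0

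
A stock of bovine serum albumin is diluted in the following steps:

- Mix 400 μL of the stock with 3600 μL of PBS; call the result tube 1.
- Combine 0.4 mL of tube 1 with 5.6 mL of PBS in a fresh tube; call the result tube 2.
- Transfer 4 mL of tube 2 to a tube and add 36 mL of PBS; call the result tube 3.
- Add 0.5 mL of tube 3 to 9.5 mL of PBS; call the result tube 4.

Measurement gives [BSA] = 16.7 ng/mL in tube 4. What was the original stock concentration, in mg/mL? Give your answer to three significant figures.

Step 1: 400 μL + 3600 μL = 4000 μL total → factor 4000/400 = 10
Step 2: 0.4 mL + 5.6 mL = 6 mL total → factor 6/0.4 = 15
Step 3: 4 mL + 36 mL = 40 mL total → factor 40/4 = 10
Step 4: 0.5 mL + 9.5 mL = 10 mL total → factor 10/0.5 = 20
Overall dilution factor = 10 × 15 × 10 × 20 = 30000
Stock = 16.7 ng/mL × 30000 = 5.010 × 10^5 ng/mL = 0.501 mg/mL

0.501 mg/mL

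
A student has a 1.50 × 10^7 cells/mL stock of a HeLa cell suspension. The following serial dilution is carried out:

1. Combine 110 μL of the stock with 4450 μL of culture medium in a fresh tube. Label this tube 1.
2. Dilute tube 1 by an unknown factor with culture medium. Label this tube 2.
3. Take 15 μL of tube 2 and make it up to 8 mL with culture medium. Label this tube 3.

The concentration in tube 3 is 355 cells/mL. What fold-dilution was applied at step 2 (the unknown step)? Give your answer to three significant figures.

Step 1: 110 μL + 4450 μL = 4560 μL total → factor 4560/110 = 41.455
Step 2: unknown factor x
Step 3: 15 μL brought to 8 mL → factor 8000/15 = 533.33
Product of known-step factors = 22109
Overall factor = 1.50 × 10^7 cells/mL / (355 cells/mL) = 42254
x = 42254 / 22109 = 1.91

1.91-fold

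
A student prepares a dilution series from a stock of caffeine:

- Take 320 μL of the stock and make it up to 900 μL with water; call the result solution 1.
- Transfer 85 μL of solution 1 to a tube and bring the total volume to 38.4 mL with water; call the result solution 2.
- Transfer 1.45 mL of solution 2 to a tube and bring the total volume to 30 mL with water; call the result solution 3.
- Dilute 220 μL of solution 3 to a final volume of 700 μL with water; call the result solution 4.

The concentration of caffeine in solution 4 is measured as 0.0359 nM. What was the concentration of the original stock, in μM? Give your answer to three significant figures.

3.00 μM

Step 1: 320 μL brought to 900 μL → factor 900/320 = 2.8125
Step 2: 85 μL brought to 38.4 mL → factor 38400/85 = 451.76
Step 3: 1.45 mL brought to 30 mL → factor 30/1.45 = 20.69
Step 4: 220 μL brought to 700 μL → factor 700/220 = 3.1818
Overall dilution factor = 2.8125 × 451.76 × 20.69 × 3.1818 = 83644
Stock = 0.0359 nM × 83644 = 3003 nM = 3.00 μM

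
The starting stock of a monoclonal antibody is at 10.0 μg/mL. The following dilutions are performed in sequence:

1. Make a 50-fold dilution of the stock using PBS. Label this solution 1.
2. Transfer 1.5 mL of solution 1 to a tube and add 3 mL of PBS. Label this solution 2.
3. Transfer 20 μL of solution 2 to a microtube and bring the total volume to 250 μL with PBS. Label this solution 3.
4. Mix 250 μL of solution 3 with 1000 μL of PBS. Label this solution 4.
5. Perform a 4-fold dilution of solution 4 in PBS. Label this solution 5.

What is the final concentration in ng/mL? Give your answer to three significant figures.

0.267 ng/mL

Step 1: 50-fold → factor 50
Step 2: 1.5 mL + 3 mL = 4.5 mL total → factor 4.5/1.5 = 3
Step 3: 20 μL brought to 250 μL → factor 250/20 = 12.5
Step 4: 250 μL + 1000 μL = 1250 μL total → factor 1250/250 = 5
Step 5: 4-fold → factor 4
Overall dilution factor = 50 × 3 × 12.5 × 5 × 4 = 37500
Final = 10.0 μg/mL / 37500 = 0.0002667 μg/mL = 0.267 ng/mL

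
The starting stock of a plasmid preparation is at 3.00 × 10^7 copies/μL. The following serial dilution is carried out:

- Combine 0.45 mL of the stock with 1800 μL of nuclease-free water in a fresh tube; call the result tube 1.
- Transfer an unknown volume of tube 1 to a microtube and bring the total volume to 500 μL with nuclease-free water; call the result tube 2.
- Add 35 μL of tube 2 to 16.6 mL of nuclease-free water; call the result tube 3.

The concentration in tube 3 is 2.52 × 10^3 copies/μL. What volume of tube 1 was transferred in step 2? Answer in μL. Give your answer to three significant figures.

Step 1: 0.45 mL + 1800 μL = 2.25 mL total → factor 2.25/0.45 = 5
Step 2: v brought to 500 μL → factor = 500 μL/v
Step 3: 35 μL + 16.6 mL = 16635 μL total → factor 16635/35 = 475.29
Product of known-step factors = 2376.4
Overall factor = 3.00 × 10^7 copies/μL / (2.52 × 10^3 copies/μL) = 11905
Step-2 factor = 11905 / 2376.4 = 5.0095
v = 500 μL / 5.0095 = 99.8 μL

99.8 μL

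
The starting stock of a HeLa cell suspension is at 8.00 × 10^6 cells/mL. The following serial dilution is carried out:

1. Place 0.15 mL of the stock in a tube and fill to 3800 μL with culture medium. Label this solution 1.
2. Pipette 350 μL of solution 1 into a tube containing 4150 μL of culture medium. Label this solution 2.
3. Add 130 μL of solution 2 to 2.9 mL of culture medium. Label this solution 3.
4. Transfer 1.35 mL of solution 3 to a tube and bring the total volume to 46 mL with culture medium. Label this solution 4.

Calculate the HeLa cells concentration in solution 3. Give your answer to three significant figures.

Step 1: 0.15 mL brought to 3800 μL → factor 3.8/0.15 = 25.333
Step 2: 350 μL + 4150 μL = 4500 μL total → factor 4500/350 = 12.857
Step 3: 130 μL + 2.9 mL = 3030 μL total → factor 3030/130 = 23.308
Dilution factor through solution 3 = 25.333 × 12.857 × 23.308 = 7591.6
[solution 3] = 8.00 × 10^6 cells/mL / 7591.6 = 1.05 × 10^3 cells/mL

1.05 × 10^3 cells/mL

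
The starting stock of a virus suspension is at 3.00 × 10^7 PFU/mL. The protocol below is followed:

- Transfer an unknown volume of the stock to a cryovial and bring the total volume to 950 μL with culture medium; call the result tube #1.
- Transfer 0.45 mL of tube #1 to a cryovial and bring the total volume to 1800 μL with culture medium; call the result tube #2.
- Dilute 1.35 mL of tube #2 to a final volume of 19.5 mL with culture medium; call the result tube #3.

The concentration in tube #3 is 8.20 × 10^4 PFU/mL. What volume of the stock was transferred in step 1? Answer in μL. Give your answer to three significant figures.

Step 1: v brought to 950 μL → factor = 950 μL/v
Step 2: 0.45 mL brought to 1800 μL → factor 1.8/0.45 = 4
Step 3: 1.35 mL brought to 19.5 mL → factor 19.5/1.35 = 14.444
Product of known-step factors = 57.778
Overall factor = 3.00 × 10^7 PFU/mL / (8.20 × 10^4 PFU/mL) = 365.85
Step-1 factor = 365.85 / 57.778 = 6.3321
v = 950 μL / 6.3321 = 150 μL

150 μL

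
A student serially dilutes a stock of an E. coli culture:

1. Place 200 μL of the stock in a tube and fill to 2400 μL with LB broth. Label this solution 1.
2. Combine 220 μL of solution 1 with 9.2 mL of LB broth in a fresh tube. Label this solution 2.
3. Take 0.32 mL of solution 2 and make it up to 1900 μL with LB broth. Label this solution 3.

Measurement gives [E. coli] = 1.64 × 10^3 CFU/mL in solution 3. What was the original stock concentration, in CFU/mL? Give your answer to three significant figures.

Step 1: 200 μL brought to 2400 μL → factor 2400/200 = 12
Step 2: 220 μL + 9.2 mL = 9420 μL total → factor 9420/220 = 42.818
Step 3: 0.32 mL brought to 1900 μL → factor 1.9/0.32 = 5.9375
Overall dilution factor = 12 × 42.818 × 5.9375 = 3050.8
Stock = 1.64 × 10^3 CFU/mL × 3050.8 = 5.00 × 10^6 CFU/mL

5.00 × 10^6 CFU/mL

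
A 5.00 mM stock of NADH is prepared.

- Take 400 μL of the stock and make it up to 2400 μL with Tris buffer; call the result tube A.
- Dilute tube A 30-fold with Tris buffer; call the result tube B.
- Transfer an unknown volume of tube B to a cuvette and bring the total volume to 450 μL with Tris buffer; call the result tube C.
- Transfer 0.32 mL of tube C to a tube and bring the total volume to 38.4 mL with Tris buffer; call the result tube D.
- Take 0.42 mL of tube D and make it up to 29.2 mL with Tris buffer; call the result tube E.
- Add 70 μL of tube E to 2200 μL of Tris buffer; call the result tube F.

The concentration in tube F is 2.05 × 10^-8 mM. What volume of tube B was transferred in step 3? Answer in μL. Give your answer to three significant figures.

Step 1: 400 μL brought to 2400 μL → factor 2400/400 = 6
Step 2: 30-fold → factor 30
Step 3: v brought to 450 μL → factor = 450 μL/v
Step 4: 0.32 mL brought to 38.4 mL → factor 38.4/0.32 = 120
Step 5: 0.42 mL brought to 29.2 mL → factor 29.2/0.42 = 69.524
Step 6: 70 μL + 2200 μL = 2270 μL total → factor 2270/70 = 32.429
Product of known-step factors = 4.8698 × 10^7
Overall factor = 5.00 mM / (2.05 × 10^-8 mM) = 2.439 × 10^8
Step-3 factor = 2.439 × 10^8 / 4.8698 × 10^7 = 5.0084
v = 450 μL / 5.0084 = 89.8 μL

89.8 μL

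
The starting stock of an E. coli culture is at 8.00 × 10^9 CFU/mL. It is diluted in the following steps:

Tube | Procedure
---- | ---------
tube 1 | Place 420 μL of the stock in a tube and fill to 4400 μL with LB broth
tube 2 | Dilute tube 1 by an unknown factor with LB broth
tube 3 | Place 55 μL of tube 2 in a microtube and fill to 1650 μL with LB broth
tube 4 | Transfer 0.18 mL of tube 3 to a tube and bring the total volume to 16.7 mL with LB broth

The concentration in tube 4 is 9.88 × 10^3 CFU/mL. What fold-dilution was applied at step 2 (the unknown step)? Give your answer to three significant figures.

27.8-fold

Step 1: 420 μL brought to 4400 μL → factor 4400/420 = 10.476
Step 2: unknown factor x
Step 3: 55 μL brought to 1650 μL → factor 1650/55 = 30
Step 4: 0.18 mL brought to 16.7 mL → factor 16.7/0.18 = 92.778
Product of known-step factors = 29159
Overall factor = 8.00 × 10^9 CFU/mL / (9.88 × 10^3 CFU/mL) = 8.0972 × 10^5
x = 8.0972 × 10^5 / 29159 = 27.8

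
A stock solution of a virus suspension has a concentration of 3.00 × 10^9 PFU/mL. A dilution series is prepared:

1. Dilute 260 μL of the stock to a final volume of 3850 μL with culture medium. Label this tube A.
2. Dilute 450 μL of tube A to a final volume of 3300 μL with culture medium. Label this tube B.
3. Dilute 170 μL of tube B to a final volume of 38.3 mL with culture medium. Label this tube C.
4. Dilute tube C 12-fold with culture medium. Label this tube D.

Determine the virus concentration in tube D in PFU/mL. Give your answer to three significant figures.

Step 1: 260 μL brought to 3850 μL → factor 3850/260 = 14.808
Step 2: 450 μL brought to 3300 μL → factor 3300/450 = 7.3333
Step 3: 170 μL brought to 38.3 mL → factor 38300/170 = 225.29
Step 4: 12-fold → factor 12
Overall dilution factor = 14.808 × 7.3333 × 225.29 × 12 = 2.9358 × 10^5
Final = 3.00 × 10^9 PFU/mL / 2.9358 × 10^5 = 1.02 × 10^4 PFU/mL

1.02 × 10^4 PFU/mL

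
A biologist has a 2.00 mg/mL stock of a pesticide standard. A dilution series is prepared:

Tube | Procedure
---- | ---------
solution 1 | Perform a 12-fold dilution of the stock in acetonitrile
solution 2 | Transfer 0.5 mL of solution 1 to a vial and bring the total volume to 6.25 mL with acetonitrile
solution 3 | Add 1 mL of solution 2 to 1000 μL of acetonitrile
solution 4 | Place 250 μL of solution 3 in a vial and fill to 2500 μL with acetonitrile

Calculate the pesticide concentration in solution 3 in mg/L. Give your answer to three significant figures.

6.67 mg/L

Step 1: 12-fold → factor 12
Step 2: 0.5 mL brought to 6.25 mL → factor 6.25/0.5 = 12.5
Step 3: 1 mL + 1000 μL = 2 mL total → factor 2/1 = 2
Dilution factor through solution 3 = 12 × 12.5 × 2 = 300
[solution 3] = 2.00 mg/mL / 300 = 0.006667 mg/mL = 6.67 mg/L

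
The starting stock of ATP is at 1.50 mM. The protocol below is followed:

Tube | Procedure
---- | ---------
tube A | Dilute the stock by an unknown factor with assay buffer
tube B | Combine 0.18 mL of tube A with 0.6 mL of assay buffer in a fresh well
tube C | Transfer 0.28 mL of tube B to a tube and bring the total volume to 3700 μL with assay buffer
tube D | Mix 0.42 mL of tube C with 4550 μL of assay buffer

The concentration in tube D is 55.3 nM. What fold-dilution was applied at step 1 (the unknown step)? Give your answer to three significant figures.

40.0-fold

Step 1: unknown factor x
Step 2: 0.18 mL + 0.6 mL = 0.78 mL total → factor 0.78/0.18 = 4.3333
Step 3: 0.28 mL brought to 3700 μL → factor 3.7/0.28 = 13.214
Step 4: 0.42 mL + 4550 μL = 4.97 mL total → factor 4.97/0.42 = 11.833
Product of known-step factors = 677.6
Overall factor = 1.50 mM / (55.3 nM) = 27125
x = 27125 / 677.6 = 40.0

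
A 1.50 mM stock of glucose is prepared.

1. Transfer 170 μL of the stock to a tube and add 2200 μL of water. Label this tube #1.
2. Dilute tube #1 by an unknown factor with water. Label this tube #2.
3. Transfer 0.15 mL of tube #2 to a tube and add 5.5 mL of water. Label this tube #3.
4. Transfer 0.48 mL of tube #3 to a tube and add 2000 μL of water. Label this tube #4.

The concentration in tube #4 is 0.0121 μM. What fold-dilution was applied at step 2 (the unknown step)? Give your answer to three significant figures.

45.7-fold

Step 1: 170 μL + 2200 μL = 2370 μL total → factor 2370/170 = 13.941
Step 2: unknown factor x
Step 3: 0.15 mL + 5.5 mL = 5.65 mL total → factor 5.65/0.15 = 37.667
Step 4: 0.48 mL + 2000 μL = 2.48 mL total → factor 2.48/0.48 = 5.1667
Product of known-step factors = 2713.1
Overall factor = 1.50 mM / (0.0121 μM) = 1.2397 × 10^5
x = 1.2397 × 10^5 / 2713.1 = 45.7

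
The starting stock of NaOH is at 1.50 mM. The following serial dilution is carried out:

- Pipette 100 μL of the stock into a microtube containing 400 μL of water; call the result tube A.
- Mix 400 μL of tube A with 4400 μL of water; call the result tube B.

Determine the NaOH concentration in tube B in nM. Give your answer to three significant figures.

Step 1: 100 μL + 400 μL = 500 μL total → factor 500/100 = 5
Step 2: 400 μL + 4400 μL = 4800 μL total → factor 4800/400 = 12
Overall dilution factor = 5 × 12 = 60
Final = 1.50 mM / 60 = 0.02500 mM = 2.50 × 10^4 nM

2.50 × 10^4 nM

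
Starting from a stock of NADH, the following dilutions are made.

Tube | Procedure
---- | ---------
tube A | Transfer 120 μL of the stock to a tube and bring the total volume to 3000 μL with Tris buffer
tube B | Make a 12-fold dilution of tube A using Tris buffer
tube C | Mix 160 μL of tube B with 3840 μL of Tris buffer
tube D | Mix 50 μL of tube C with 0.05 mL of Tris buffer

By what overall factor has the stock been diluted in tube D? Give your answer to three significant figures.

1.50 × 10^4

Step 1: 120 μL brought to 3000 μL → factor 3000/120 = 25
Step 2: 12-fold → factor 12
Step 3: 160 μL + 3840 μL = 4000 μL total → factor 4000/160 = 25
Step 4: 50 μL + 0.05 mL = 100 μL total → factor 100/50 = 2
Overall dilution factor = 25 × 12 × 25 × 2 = 15000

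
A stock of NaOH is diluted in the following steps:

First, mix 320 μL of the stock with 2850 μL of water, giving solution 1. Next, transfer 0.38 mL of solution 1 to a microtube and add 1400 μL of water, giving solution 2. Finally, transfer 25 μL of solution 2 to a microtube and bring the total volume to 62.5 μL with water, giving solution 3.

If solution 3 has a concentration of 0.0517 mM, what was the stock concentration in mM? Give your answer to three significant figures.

6.00 mM

Step 1: 320 μL + 2850 μL = 3170 μL total → factor 3170/320 = 9.9062
Step 2: 0.38 mL + 1400 μL = 1.78 mL total → factor 1.78/0.38 = 4.6842
Step 3: 25 μL brought to 62.5 μL → factor 62.5/25 = 2.5
Overall dilution factor = 9.9062 × 4.6842 × 2.5 = 116.01
Stock = 0.0517 mM × 116.01 = 6.00 mM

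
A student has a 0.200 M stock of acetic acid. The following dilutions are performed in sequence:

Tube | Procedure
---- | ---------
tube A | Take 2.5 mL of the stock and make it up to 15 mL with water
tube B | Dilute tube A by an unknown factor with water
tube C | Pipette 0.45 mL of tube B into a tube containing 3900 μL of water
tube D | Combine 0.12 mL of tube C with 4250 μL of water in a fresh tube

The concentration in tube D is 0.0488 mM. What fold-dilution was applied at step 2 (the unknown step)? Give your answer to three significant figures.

Step 1: 2.5 mL brought to 15 mL → factor 15/2.5 = 6
Step 2: unknown factor x
Step 3: 0.45 mL + 3900 μL = 4.35 mL total → factor 4.35/0.45 = 9.6667
Step 4: 0.12 mL + 4250 μL = 4.37 mL total → factor 4.37/0.12 = 36.417
Product of known-step factors = 2112.2
Overall factor = 0.200 M / (0.0488 mM) = 4098.4
x = 4098.4 / 2112.2 = 1.94

1.94-fold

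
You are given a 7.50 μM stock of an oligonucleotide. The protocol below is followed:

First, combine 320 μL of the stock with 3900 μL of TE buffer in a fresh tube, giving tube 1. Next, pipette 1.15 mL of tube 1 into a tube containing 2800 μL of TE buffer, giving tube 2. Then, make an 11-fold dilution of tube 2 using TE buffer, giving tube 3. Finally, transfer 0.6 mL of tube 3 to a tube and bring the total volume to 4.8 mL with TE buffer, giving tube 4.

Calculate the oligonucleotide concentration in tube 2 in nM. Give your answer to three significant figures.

Step 1: 320 μL + 3900 μL = 4220 μL total → factor 4220/320 = 13.188
Step 2: 1.15 mL + 2800 μL = 3.95 mL total → factor 3.95/1.15 = 3.4348
Dilution factor through tube 2 = 13.188 × 3.4348 = 45.296
[tube 2] = 7.50 μM / 45.296 = 0.1656 μM = 166 nM

166 nM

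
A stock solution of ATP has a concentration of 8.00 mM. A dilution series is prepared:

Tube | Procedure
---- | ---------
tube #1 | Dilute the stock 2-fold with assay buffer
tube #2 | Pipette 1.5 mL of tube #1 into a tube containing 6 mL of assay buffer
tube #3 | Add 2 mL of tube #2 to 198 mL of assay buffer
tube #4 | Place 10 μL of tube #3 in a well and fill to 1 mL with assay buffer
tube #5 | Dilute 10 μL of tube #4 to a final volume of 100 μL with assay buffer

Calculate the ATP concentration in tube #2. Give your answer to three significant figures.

Step 1: 2-fold → factor 2
Step 2: 1.5 mL + 6 mL = 7.5 mL total → factor 7.5/1.5 = 5
Dilution factor through tube #2 = 2 × 5 = 10
[tube #2] = 8.00 mM / 10 = 0.800 mM

0.800 mM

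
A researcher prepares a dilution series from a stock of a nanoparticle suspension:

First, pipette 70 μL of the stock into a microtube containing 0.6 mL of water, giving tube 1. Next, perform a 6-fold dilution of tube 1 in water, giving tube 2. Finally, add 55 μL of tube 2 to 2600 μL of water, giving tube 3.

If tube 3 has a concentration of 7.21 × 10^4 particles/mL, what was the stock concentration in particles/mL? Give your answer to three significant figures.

Step 1: 70 μL + 0.6 mL = 670 μL total → factor 670/70 = 9.5714
Step 2: 6-fold → factor 6
Step 3: 55 μL + 2600 μL = 2655 μL total → factor 2655/55 = 48.273
Overall dilution factor = 9.5714 × 6 × 48.273 = 2772.2
Stock = 7.21 × 10^4 particles/mL × 2772.2 = 2.00 × 10^8 particles/mL

2.00 × 10^8 particles/mL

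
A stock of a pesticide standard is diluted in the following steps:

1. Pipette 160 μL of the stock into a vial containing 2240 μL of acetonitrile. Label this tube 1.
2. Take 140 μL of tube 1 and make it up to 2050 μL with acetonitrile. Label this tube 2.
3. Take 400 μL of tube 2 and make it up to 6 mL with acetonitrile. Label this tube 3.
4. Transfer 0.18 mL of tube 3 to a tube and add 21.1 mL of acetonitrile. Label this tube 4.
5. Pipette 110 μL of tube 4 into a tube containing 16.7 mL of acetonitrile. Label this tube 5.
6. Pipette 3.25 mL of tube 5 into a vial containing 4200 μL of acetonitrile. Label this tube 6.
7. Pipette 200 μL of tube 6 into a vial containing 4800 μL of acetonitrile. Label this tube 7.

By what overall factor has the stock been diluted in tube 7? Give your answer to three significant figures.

Step 1: 160 μL + 2240 μL = 2400 μL total → factor 2400/160 = 15
Step 2: 140 μL brought to 2050 μL → factor 2050/140 = 14.643
Step 3: 400 μL brought to 6 mL → factor 6000/400 = 15
Step 4: 0.18 mL + 21.1 mL = 21.28 mL total → factor 21.28/0.18 = 118.22
Step 5: 110 μL + 16.7 mL = 16810 μL total → factor 16810/110 = 152.82
Step 6: 3.25 mL + 4200 μL = 7.45 mL total → factor 7.45/3.25 = 2.2923
Step 7: 200 μL + 4800 μL = 5000 μL total → factor 5000/200 = 25
Overall dilution factor = 15 × 14.643 × 15 × 118.22 × 152.82 × 2.2923 × 25 = 3.4111 × 10^9

3.41 × 10^9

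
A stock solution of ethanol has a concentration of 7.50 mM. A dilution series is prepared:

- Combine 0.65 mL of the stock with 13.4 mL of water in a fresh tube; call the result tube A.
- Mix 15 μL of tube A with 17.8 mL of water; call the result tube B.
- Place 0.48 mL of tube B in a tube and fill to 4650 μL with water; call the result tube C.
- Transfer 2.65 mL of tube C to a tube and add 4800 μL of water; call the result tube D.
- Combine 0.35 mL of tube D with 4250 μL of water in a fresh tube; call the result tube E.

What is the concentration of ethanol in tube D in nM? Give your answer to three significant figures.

10.7 nM

Step 1: 0.65 mL + 13.4 mL = 14.05 mL total → factor 14.05/0.65 = 21.615
Step 2: 15 μL + 17.8 mL = 17815 μL total → factor 17815/15 = 1187.7
Step 3: 0.48 mL brought to 4650 μL → factor 4.65/0.48 = 9.6875
Step 4: 2.65 mL + 4800 μL = 7.45 mL total → factor 7.45/2.65 = 2.8113
Dilution factor through tube D = 21.615 × 1187.7 × 9.6875 × 2.8113 = 6.9916 × 10^5
[tube D] = 7.50 mM / 6.9916 × 10^5 = 1.073 × 10^-5 mM = 10.7 nM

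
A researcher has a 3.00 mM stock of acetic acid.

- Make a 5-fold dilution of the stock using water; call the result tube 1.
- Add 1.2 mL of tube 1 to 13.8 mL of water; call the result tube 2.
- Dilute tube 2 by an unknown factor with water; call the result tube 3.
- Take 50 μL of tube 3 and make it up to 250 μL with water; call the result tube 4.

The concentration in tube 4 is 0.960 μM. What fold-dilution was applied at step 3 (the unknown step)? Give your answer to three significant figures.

10.0-fold

Step 1: 5-fold → factor 5
Step 2: 1.2 mL + 13.8 mL = 15 mL total → factor 15/1.2 = 12.5
Step 3: unknown factor x
Step 4: 50 μL brought to 250 μL → factor 250/50 = 5
Product of known-step factors = 312.5
Overall factor = 3.00 mM / (0.960 μM) = 3125
x = 3125 / 312.5 = 10.0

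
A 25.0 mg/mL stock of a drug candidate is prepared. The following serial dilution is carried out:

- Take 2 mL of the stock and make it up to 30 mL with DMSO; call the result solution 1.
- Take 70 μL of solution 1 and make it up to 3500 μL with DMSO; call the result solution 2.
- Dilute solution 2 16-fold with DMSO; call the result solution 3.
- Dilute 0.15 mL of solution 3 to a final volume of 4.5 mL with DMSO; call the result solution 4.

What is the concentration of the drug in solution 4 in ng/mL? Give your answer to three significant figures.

69.4 ng/mL

Step 1: 2 mL brought to 30 mL → factor 30/2 = 15
Step 2: 70 μL brought to 3500 μL → factor 3500/70 = 50
Step 3: 16-fold → factor 16
Step 4: 0.15 mL brought to 4.5 mL → factor 4.5/0.15 = 30
Overall dilution factor = 15 × 50 × 16 × 30 = 3.6 × 10^5
Final = 25.0 mg/mL / 3.6 × 10^5 = 6.944 × 10^-5 mg/mL = 69.4 ng/mL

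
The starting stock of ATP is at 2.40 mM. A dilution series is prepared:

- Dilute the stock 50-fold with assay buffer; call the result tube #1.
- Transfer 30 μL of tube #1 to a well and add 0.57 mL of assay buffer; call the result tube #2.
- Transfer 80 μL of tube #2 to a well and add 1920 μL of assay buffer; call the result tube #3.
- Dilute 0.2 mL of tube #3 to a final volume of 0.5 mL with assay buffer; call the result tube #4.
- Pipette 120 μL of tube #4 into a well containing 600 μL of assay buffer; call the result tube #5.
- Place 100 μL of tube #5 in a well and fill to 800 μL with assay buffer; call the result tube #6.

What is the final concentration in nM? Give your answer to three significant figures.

0.800 nM

Step 1: 50-fold → factor 50
Step 2: 30 μL + 0.57 mL = 600 μL total → factor 600/30 = 20
Step 3: 80 μL + 1920 μL = 2000 μL total → factor 2000/80 = 25
Step 4: 0.2 mL brought to 0.5 mL → factor 0.5/0.2 = 2.5
Step 5: 120 μL + 600 μL = 720 μL total → factor 720/120 = 6
Step 6: 100 μL brought to 800 μL → factor 800/100 = 8
Overall dilution factor = 50 × 20 × 25 × 2.5 × 6 × 8 = 3 × 10^6
Final = 2.40 mM / 3 × 10^6 = 8.000 × 10^-7 mM = 0.800 nM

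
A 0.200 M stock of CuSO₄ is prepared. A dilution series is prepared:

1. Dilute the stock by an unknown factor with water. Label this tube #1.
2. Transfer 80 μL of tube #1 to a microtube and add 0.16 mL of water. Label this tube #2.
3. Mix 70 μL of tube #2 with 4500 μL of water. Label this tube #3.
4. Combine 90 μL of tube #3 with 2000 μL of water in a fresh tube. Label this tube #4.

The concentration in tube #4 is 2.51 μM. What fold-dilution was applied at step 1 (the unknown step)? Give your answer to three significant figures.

Step 1: unknown factor x
Step 2: 80 μL + 0.16 mL = 240 μL total → factor 240/80 = 3
Step 3: 70 μL + 4500 μL = 4570 μL total → factor 4570/70 = 65.286
Step 4: 90 μL + 2000 μL = 2090 μL total → factor 2090/90 = 23.222
Product of known-step factors = 4548.2
Overall factor = 0.200 M / (2.51 μM) = 79681
x = 79681 / 4548.2 = 17.5

17.5-fold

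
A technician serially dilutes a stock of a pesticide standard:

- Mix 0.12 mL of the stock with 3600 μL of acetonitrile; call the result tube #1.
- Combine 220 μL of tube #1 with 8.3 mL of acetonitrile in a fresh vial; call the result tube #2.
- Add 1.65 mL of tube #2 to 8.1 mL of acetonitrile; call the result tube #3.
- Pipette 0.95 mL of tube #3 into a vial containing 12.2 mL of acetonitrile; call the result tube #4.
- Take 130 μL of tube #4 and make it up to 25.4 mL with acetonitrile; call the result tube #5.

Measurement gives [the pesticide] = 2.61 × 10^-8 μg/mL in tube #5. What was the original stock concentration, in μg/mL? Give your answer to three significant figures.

Step 1: 0.12 mL + 3600 μL = 3.72 mL total → factor 3.72/0.12 = 31
Step 2: 220 μL + 8.3 mL = 8520 μL total → factor 8520/220 = 38.727
Step 3: 1.65 mL + 8.1 mL = 9.75 mL total → factor 9.75/1.65 = 5.9091
Step 4: 0.95 mL + 12.2 mL = 13.15 mL total → factor 13.15/0.95 = 13.842
Step 5: 130 μL brought to 25.4 mL → factor 25400/130 = 195.38
Overall dilution factor = 31 × 38.727 × 5.9091 × 13.842 × 195.38 = 1.9186 × 10^7
Stock = 2.61 × 10^-8 μg/mL × 1.9186 × 10^7 = 0.501 μg/mL

0.501 μg/mL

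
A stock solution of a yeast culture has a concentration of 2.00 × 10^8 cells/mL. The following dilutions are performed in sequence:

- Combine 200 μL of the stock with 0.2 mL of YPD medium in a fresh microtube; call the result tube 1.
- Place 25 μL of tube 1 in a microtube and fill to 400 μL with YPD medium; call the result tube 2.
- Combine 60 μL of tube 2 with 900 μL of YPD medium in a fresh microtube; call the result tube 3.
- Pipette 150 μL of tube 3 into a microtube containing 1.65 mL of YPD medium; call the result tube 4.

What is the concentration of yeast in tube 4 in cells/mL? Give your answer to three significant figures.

Step 1: 200 μL + 0.2 mL = 400 μL total → factor 400/200 = 2
Step 2: 25 μL brought to 400 μL → factor 400/25 = 16
Step 3: 60 μL + 900 μL = 960 μL total → factor 960/60 = 16
Step 4: 150 μL + 1.65 mL = 1800 μL total → factor 1800/150 = 12
Overall dilution factor = 2 × 16 × 16 × 12 = 6144
Final = 2.00 × 10^8 cells/mL / 6144 = 3.26 × 10^4 cells/mL

3.26 × 10^4 cells/mL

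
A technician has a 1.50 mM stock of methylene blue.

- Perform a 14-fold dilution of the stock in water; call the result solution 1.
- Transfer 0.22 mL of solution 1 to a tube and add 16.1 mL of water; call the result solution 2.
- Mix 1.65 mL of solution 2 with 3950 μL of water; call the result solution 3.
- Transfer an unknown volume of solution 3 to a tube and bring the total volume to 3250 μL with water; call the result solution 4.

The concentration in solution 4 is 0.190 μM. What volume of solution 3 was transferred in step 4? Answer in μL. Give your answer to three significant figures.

1.45 × 10^3 μL

Step 1: 14-fold → factor 14
Step 2: 0.22 mL + 16.1 mL = 16.32 mL total → factor 16.32/0.22 = 74.182
Step 3: 1.65 mL + 3950 μL = 5.6 mL total → factor 5.6/1.65 = 3.3939
Step 4: v brought to 3250 μL → factor = 3250 μL/v
Product of known-step factors = 3524.8
Overall factor = 1.50 mM / (0.190 μM) = 7894.7
Step-4 factor = 7894.7 / 3524.8 = 2.2398
v = 3250 μL / 2.2398 = 1.45 × 10^3 μL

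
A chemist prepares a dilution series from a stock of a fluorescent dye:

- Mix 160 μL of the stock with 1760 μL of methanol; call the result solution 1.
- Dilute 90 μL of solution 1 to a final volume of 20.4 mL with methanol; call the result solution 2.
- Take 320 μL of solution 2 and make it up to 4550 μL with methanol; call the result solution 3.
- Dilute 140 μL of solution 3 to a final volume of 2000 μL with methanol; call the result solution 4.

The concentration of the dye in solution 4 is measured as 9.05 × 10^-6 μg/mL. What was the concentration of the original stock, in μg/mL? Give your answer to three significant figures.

Step 1: 160 μL + 1760 μL = 1920 μL total → factor 1920/160 = 12
Step 2: 90 μL brought to 20.4 mL → factor 20400/90 = 226.67
Step 3: 320 μL brought to 4550 μL → factor 4550/320 = 14.219
Step 4: 140 μL brought to 2000 μL → factor 2000/140 = 14.286
Overall dilution factor = 12 × 226.67 × 14.219 × 14.286 = 5.525 × 10^5
Stock = 9.05 × 10^-6 μg/mL × 5.525 × 10^5 = 5.00 μg/mL

5.00 μg/mL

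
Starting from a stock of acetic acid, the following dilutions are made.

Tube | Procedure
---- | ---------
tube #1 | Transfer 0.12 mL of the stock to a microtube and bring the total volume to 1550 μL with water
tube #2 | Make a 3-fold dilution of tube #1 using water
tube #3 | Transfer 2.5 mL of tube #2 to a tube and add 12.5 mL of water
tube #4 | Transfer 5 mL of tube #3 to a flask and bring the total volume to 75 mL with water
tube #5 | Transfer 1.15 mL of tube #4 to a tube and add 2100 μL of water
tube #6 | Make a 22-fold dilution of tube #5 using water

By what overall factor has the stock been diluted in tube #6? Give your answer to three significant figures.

2.17 × 10^5

Step 1: 0.12 mL brought to 1550 μL → factor 1.55/0.12 = 12.917
Step 2: 3-fold → factor 3
Step 3: 2.5 mL + 12.5 mL = 15 mL total → factor 15/2.5 = 6
Step 4: 5 mL brought to 75 mL → factor 75/5 = 15
Step 5: 1.15 mL + 2100 μL = 3.25 mL total → factor 3.25/1.15 = 2.8261
Step 6: 22-fold → factor 22
Overall dilution factor = 12.917 × 3 × 6 × 15 × 2.8261 × 22 = 2.1683 × 10^5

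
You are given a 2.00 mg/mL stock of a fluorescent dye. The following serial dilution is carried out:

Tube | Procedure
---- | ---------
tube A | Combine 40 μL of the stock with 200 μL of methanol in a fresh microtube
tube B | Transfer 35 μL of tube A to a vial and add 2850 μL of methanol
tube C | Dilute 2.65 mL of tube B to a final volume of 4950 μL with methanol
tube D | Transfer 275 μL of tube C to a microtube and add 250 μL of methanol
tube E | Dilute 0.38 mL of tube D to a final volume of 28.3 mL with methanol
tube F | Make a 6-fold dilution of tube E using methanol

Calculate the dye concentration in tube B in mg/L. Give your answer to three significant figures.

4.04 mg/L

Step 1: 40 μL + 200 μL = 240 μL total → factor 240/40 = 6
Step 2: 35 μL + 2850 μL = 2885 μL total → factor 2885/35 = 82.429
Dilution factor through tube B = 6 × 82.429 = 494.57
[tube B] = 2.00 mg/mL / 494.57 = 0.004044 mg/mL = 4.04 mg/L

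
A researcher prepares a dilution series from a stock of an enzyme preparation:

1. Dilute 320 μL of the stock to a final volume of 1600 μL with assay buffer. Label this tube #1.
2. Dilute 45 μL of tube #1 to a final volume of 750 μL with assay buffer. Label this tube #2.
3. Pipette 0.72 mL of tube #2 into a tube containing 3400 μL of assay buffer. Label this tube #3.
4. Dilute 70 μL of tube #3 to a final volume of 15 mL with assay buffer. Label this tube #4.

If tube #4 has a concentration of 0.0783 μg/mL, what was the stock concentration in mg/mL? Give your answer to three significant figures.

Step 1: 320 μL brought to 1600 μL → factor 1600/320 = 5
Step 2: 45 μL brought to 750 μL → factor 750/45 = 16.667
Step 3: 0.72 mL + 3400 μL = 4.12 mL total → factor 4.12/0.72 = 5.7222
Step 4: 70 μL brought to 15 mL → factor 15000/70 = 214.29
Overall dilution factor = 5 × 16.667 × 5.7222 × 214.29 = 1.0218 × 10^5
Stock = 0.0783 μg/mL × 1.0218 × 10^5 = 8001 μg/mL = 8.00 mg/mL

8.00 mg/mL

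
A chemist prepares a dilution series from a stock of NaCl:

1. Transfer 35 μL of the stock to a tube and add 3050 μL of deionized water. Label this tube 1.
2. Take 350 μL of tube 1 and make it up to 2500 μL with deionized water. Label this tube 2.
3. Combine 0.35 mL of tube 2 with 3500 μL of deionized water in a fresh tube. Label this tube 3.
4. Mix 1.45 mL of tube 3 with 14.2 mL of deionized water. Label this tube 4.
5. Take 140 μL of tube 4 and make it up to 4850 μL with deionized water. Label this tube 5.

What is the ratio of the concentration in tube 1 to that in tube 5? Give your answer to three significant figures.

Step 1: 35 μL + 3050 μL = 3085 μL total → factor 3085/35 = 88.143
Step 2: 350 μL brought to 2500 μL → factor 2500/350 = 7.1429
Step 3: 0.35 mL + 3500 μL = 3.85 mL total → factor 3.85/0.35 = 11
Step 4: 1.45 mL + 14.2 mL = 15.65 mL total → factor 15.65/1.45 = 10.793
Step 5: 140 μL brought to 4850 μL → factor 4850/140 = 34.643
Dilution factor to tube 1 = 88.143; to tube 5 = 2.5895 × 10^6
[tube 1]/[tube 5] = (factor to tube 5)/(factor to tube 1) = 2.5895 × 10^6/88.143 = 2.94 × 10^4

2.94 × 10^4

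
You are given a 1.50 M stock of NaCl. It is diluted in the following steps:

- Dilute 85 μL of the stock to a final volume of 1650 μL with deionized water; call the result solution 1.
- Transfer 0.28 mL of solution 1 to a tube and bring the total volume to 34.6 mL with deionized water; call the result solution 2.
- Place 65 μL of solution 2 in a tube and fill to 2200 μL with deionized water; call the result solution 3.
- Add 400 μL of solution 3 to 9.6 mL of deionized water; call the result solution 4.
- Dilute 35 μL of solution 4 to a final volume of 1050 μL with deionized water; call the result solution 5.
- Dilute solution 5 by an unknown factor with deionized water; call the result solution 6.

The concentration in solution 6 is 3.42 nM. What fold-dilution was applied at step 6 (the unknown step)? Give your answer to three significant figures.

Step 1: 85 μL brought to 1650 μL → factor 1650/85 = 19.412
Step 2: 0.28 mL brought to 34.6 mL → factor 34.6/0.28 = 123.57
Step 3: 65 μL brought to 2200 μL → factor 2200/65 = 33.846
Step 4: 400 μL + 9.6 mL = 10000 μL total → factor 10000/400 = 25
Step 5: 35 μL brought to 1050 μL → factor 1050/35 = 30
Step 6: unknown factor x
Product of known-step factors = 6.0891 × 10^7
Overall factor = 1.50 M / (3.42 nM) = 4.386 × 10^8
x = 4.386 × 10^8 / 6.0891 × 10^7 = 7.20

7.20-fold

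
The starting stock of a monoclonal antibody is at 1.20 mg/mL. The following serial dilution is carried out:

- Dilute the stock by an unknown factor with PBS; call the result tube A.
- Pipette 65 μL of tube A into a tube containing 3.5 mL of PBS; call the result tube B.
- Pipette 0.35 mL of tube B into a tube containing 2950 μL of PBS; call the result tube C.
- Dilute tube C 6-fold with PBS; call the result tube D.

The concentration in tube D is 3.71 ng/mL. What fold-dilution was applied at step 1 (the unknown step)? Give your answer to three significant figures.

Step 1: unknown factor x
Step 2: 65 μL + 3.5 mL = 3565 μL total → factor 3565/65 = 54.846
Step 3: 0.35 mL + 2950 μL = 3.3 mL total → factor 3.3/0.35 = 9.4286
Step 4: 6-fold → factor 6
Product of known-step factors = 3102.7
Overall factor = 1.20 mg/mL / (3.71 ng/mL) = 3.2345 × 10^5
x = 3.2345 × 10^5 / 3102.7 = 104

104-fold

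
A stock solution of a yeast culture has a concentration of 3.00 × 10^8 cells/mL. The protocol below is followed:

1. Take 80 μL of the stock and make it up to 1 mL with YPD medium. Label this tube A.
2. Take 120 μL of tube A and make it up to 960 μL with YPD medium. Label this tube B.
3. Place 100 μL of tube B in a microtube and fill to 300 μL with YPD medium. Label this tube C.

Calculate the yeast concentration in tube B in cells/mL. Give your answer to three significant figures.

3.00 × 10^6 cells/mL

Step 1: 80 μL brought to 1 mL → factor 1000/80 = 12.5
Step 2: 120 μL brought to 960 μL → factor 960/120 = 8
Dilution factor through tube B = 12.5 × 8 = 100
[tube B] = 3.00 × 10^8 cells/mL / 100 = 3.00 × 10^6 cells/mL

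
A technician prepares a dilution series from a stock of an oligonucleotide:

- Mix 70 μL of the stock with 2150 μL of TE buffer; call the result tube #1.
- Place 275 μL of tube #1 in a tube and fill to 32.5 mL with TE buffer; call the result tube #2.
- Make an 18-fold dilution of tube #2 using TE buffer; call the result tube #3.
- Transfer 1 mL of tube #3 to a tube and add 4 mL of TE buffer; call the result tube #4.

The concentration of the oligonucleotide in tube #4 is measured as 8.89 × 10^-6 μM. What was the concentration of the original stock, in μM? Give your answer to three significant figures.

Step 1: 70 μL + 2150 μL = 2220 μL total → factor 2220/70 = 31.714
Step 2: 275 μL brought to 32.5 mL → factor 32500/275 = 118.18
Step 3: 18-fold → factor 18
Step 4: 1 mL + 4 mL = 5 mL total → factor 5/1 = 5
Overall dilution factor = 31.714 × 118.18 × 18 × 5 = 3.3732 × 10^5
Stock = 8.89 × 10^-6 μM × 3.3732 × 10^5 = 3.00 μM

3.00 μM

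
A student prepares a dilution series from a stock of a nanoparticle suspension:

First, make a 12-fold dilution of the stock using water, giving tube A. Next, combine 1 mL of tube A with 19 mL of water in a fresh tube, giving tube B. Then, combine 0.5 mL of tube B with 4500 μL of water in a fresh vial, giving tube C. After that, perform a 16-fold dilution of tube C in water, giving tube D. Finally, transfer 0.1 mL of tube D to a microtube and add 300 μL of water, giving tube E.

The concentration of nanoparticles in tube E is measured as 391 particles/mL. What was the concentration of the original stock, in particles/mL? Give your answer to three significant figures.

6.01 × 10^7 particles/mL

Step 1: 12-fold → factor 12
Step 2: 1 mL + 19 mL = 20 mL total → factor 20/1 = 20
Step 3: 0.5 mL + 4500 μL = 5 mL total → factor 5/0.5 = 10
Step 4: 16-fold → factor 16
Step 5: 0.1 mL + 300 μL = 0.4 mL total → factor 0.4/0.1 = 4
Overall dilution factor = 12 × 20 × 10 × 16 × 4 = 1.536 × 10^5
Stock = 391 particles/mL × 1.536 × 10^5 = 6.01 × 10^7 particles/mL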